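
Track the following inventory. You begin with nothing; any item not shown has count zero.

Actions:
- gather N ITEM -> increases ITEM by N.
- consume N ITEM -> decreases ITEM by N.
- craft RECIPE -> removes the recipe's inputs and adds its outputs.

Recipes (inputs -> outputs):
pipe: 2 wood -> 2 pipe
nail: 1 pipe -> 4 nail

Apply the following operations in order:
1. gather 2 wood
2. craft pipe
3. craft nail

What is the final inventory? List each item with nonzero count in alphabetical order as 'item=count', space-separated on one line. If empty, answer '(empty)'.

After 1 (gather 2 wood): wood=2
After 2 (craft pipe): pipe=2
After 3 (craft nail): nail=4 pipe=1

Answer: nail=4 pipe=1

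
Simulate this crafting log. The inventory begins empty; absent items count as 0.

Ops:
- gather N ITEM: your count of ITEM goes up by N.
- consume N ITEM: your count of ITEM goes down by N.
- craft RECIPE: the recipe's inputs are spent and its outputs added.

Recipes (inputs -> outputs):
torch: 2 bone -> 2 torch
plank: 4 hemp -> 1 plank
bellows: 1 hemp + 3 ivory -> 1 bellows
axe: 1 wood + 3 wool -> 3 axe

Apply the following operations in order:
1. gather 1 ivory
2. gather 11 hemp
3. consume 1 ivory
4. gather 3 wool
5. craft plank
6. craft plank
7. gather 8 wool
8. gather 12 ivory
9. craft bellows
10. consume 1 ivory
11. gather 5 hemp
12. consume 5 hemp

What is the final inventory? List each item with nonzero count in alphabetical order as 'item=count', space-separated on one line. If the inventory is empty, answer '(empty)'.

After 1 (gather 1 ivory): ivory=1
After 2 (gather 11 hemp): hemp=11 ivory=1
After 3 (consume 1 ivory): hemp=11
After 4 (gather 3 wool): hemp=11 wool=3
After 5 (craft plank): hemp=7 plank=1 wool=3
After 6 (craft plank): hemp=3 plank=2 wool=3
After 7 (gather 8 wool): hemp=3 plank=2 wool=11
After 8 (gather 12 ivory): hemp=3 ivory=12 plank=2 wool=11
After 9 (craft bellows): bellows=1 hemp=2 ivory=9 plank=2 wool=11
After 10 (consume 1 ivory): bellows=1 hemp=2 ivory=8 plank=2 wool=11
After 11 (gather 5 hemp): bellows=1 hemp=7 ivory=8 plank=2 wool=11
After 12 (consume 5 hemp): bellows=1 hemp=2 ivory=8 plank=2 wool=11

Answer: bellows=1 hemp=2 ivory=8 plank=2 wool=11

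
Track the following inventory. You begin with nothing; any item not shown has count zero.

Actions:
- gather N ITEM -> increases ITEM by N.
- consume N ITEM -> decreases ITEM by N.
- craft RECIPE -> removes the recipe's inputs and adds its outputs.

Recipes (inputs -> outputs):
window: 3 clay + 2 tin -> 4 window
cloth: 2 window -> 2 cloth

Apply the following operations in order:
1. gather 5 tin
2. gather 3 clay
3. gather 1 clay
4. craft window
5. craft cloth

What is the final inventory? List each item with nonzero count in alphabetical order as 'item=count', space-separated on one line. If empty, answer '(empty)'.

After 1 (gather 5 tin): tin=5
After 2 (gather 3 clay): clay=3 tin=5
After 3 (gather 1 clay): clay=4 tin=5
After 4 (craft window): clay=1 tin=3 window=4
After 5 (craft cloth): clay=1 cloth=2 tin=3 window=2

Answer: clay=1 cloth=2 tin=3 window=2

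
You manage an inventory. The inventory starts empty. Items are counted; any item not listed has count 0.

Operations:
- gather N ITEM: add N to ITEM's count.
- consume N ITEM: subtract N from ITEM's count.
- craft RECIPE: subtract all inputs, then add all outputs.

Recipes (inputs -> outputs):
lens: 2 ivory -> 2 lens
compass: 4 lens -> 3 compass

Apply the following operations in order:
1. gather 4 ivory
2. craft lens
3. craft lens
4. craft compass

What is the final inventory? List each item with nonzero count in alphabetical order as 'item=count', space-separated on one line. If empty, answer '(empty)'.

Answer: compass=3

Derivation:
After 1 (gather 4 ivory): ivory=4
After 2 (craft lens): ivory=2 lens=2
After 3 (craft lens): lens=4
After 4 (craft compass): compass=3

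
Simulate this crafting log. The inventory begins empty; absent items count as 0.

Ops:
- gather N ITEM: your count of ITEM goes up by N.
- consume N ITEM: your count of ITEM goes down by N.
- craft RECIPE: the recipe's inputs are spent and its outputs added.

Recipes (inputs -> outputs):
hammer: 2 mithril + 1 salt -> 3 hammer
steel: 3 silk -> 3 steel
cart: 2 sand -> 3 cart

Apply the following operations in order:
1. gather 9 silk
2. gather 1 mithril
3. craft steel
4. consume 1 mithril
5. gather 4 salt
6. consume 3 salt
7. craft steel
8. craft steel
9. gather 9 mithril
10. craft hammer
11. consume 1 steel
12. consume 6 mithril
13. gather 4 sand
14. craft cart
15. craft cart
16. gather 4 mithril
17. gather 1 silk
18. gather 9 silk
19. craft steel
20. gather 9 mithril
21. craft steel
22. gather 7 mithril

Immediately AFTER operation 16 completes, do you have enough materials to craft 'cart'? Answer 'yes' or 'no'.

After 1 (gather 9 silk): silk=9
After 2 (gather 1 mithril): mithril=1 silk=9
After 3 (craft steel): mithril=1 silk=6 steel=3
After 4 (consume 1 mithril): silk=6 steel=3
After 5 (gather 4 salt): salt=4 silk=6 steel=3
After 6 (consume 3 salt): salt=1 silk=6 steel=3
After 7 (craft steel): salt=1 silk=3 steel=6
After 8 (craft steel): salt=1 steel=9
After 9 (gather 9 mithril): mithril=9 salt=1 steel=9
After 10 (craft hammer): hammer=3 mithril=7 steel=9
After 11 (consume 1 steel): hammer=3 mithril=7 steel=8
After 12 (consume 6 mithril): hammer=3 mithril=1 steel=8
After 13 (gather 4 sand): hammer=3 mithril=1 sand=4 steel=8
After 14 (craft cart): cart=3 hammer=3 mithril=1 sand=2 steel=8
After 15 (craft cart): cart=6 hammer=3 mithril=1 steel=8
After 16 (gather 4 mithril): cart=6 hammer=3 mithril=5 steel=8

Answer: no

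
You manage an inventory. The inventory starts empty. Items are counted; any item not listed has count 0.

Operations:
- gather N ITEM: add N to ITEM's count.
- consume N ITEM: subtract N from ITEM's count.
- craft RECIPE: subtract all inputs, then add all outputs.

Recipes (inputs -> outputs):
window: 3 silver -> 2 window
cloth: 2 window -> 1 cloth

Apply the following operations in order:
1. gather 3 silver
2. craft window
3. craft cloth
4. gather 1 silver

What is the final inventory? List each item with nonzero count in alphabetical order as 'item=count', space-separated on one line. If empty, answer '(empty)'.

After 1 (gather 3 silver): silver=3
After 2 (craft window): window=2
After 3 (craft cloth): cloth=1
After 4 (gather 1 silver): cloth=1 silver=1

Answer: cloth=1 silver=1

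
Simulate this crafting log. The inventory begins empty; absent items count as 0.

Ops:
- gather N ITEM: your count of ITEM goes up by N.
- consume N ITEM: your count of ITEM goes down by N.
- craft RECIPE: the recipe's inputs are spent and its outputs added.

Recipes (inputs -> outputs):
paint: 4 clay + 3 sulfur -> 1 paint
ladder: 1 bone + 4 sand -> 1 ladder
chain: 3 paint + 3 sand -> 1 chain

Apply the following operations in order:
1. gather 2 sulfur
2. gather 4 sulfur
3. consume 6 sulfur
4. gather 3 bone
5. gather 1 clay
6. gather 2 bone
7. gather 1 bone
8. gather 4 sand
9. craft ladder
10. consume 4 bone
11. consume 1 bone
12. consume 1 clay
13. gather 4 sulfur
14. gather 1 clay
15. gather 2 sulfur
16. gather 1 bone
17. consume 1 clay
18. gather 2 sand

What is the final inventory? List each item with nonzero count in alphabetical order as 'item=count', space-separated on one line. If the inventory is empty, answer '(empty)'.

After 1 (gather 2 sulfur): sulfur=2
After 2 (gather 4 sulfur): sulfur=6
After 3 (consume 6 sulfur): (empty)
After 4 (gather 3 bone): bone=3
After 5 (gather 1 clay): bone=3 clay=1
After 6 (gather 2 bone): bone=5 clay=1
After 7 (gather 1 bone): bone=6 clay=1
After 8 (gather 4 sand): bone=6 clay=1 sand=4
After 9 (craft ladder): bone=5 clay=1 ladder=1
After 10 (consume 4 bone): bone=1 clay=1 ladder=1
After 11 (consume 1 bone): clay=1 ladder=1
After 12 (consume 1 clay): ladder=1
After 13 (gather 4 sulfur): ladder=1 sulfur=4
After 14 (gather 1 clay): clay=1 ladder=1 sulfur=4
After 15 (gather 2 sulfur): clay=1 ladder=1 sulfur=6
After 16 (gather 1 bone): bone=1 clay=1 ladder=1 sulfur=6
After 17 (consume 1 clay): bone=1 ladder=1 sulfur=6
After 18 (gather 2 sand): bone=1 ladder=1 sand=2 sulfur=6

Answer: bone=1 ladder=1 sand=2 sulfur=6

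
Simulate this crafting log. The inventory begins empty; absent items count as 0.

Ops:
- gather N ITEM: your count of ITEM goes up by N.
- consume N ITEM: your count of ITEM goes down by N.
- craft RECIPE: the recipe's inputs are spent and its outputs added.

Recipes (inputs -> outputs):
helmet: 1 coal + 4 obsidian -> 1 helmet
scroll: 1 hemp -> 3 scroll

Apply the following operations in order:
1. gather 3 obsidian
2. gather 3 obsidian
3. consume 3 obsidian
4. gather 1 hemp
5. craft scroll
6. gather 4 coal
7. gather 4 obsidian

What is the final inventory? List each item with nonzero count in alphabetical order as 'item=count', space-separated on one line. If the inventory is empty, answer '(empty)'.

After 1 (gather 3 obsidian): obsidian=3
After 2 (gather 3 obsidian): obsidian=6
After 3 (consume 3 obsidian): obsidian=3
After 4 (gather 1 hemp): hemp=1 obsidian=3
After 5 (craft scroll): obsidian=3 scroll=3
After 6 (gather 4 coal): coal=4 obsidian=3 scroll=3
After 7 (gather 4 obsidian): coal=4 obsidian=7 scroll=3

Answer: coal=4 obsidian=7 scroll=3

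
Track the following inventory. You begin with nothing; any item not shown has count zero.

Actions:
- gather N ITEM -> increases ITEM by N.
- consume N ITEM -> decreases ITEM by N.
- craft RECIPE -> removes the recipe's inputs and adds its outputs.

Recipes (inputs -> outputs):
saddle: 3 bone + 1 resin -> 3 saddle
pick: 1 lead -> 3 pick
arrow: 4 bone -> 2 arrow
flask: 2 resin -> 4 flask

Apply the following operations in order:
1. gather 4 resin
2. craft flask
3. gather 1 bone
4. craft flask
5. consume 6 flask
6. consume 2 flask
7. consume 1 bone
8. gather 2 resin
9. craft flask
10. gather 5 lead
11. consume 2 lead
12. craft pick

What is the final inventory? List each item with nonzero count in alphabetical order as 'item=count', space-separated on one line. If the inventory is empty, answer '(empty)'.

After 1 (gather 4 resin): resin=4
After 2 (craft flask): flask=4 resin=2
After 3 (gather 1 bone): bone=1 flask=4 resin=2
After 4 (craft flask): bone=1 flask=8
After 5 (consume 6 flask): bone=1 flask=2
After 6 (consume 2 flask): bone=1
After 7 (consume 1 bone): (empty)
After 8 (gather 2 resin): resin=2
After 9 (craft flask): flask=4
After 10 (gather 5 lead): flask=4 lead=5
After 11 (consume 2 lead): flask=4 lead=3
After 12 (craft pick): flask=4 lead=2 pick=3

Answer: flask=4 lead=2 pick=3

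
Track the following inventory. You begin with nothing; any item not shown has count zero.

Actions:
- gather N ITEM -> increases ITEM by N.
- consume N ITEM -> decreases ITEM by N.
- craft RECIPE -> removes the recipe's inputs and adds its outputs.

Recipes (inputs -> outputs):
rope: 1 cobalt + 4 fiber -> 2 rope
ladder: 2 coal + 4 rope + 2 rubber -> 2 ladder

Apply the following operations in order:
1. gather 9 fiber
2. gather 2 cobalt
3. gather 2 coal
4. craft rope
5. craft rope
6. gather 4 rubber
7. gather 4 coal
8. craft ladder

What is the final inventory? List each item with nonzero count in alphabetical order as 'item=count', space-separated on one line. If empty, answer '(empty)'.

After 1 (gather 9 fiber): fiber=9
After 2 (gather 2 cobalt): cobalt=2 fiber=9
After 3 (gather 2 coal): coal=2 cobalt=2 fiber=9
After 4 (craft rope): coal=2 cobalt=1 fiber=5 rope=2
After 5 (craft rope): coal=2 fiber=1 rope=4
After 6 (gather 4 rubber): coal=2 fiber=1 rope=4 rubber=4
After 7 (gather 4 coal): coal=6 fiber=1 rope=4 rubber=4
After 8 (craft ladder): coal=4 fiber=1 ladder=2 rubber=2

Answer: coal=4 fiber=1 ladder=2 rubber=2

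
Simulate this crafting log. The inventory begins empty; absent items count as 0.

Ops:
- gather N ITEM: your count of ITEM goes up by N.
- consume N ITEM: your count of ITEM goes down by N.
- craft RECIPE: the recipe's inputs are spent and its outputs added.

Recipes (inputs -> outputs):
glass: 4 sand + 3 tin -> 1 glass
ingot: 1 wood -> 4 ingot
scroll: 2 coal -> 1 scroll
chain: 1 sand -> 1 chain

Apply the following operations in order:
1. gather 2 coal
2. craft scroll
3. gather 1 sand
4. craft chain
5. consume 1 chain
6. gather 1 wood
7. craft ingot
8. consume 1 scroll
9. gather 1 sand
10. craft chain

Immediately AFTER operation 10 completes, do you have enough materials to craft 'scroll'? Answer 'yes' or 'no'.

Answer: no

Derivation:
After 1 (gather 2 coal): coal=2
After 2 (craft scroll): scroll=1
After 3 (gather 1 sand): sand=1 scroll=1
After 4 (craft chain): chain=1 scroll=1
After 5 (consume 1 chain): scroll=1
After 6 (gather 1 wood): scroll=1 wood=1
After 7 (craft ingot): ingot=4 scroll=1
After 8 (consume 1 scroll): ingot=4
After 9 (gather 1 sand): ingot=4 sand=1
After 10 (craft chain): chain=1 ingot=4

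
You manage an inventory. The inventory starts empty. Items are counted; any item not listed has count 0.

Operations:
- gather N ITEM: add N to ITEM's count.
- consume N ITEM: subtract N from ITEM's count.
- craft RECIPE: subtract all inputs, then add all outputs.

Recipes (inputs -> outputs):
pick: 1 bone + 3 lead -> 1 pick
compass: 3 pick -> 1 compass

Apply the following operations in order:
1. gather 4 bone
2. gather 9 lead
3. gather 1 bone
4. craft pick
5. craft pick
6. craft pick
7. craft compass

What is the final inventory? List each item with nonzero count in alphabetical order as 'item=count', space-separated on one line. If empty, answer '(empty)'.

Answer: bone=2 compass=1

Derivation:
After 1 (gather 4 bone): bone=4
After 2 (gather 9 lead): bone=4 lead=9
After 3 (gather 1 bone): bone=5 lead=9
After 4 (craft pick): bone=4 lead=6 pick=1
After 5 (craft pick): bone=3 lead=3 pick=2
After 6 (craft pick): bone=2 pick=3
After 7 (craft compass): bone=2 compass=1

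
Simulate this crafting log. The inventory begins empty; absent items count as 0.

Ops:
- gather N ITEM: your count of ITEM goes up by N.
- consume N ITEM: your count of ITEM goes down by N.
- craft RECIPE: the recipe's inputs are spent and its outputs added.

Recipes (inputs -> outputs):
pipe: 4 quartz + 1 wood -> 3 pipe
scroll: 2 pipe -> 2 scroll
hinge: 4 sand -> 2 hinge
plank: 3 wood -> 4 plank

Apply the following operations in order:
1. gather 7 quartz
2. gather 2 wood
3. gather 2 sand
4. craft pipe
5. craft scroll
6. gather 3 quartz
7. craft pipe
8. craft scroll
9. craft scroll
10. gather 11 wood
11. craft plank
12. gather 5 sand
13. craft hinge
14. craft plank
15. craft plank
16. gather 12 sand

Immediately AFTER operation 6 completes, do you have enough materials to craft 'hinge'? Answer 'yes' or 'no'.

Answer: no

Derivation:
After 1 (gather 7 quartz): quartz=7
After 2 (gather 2 wood): quartz=7 wood=2
After 3 (gather 2 sand): quartz=7 sand=2 wood=2
After 4 (craft pipe): pipe=3 quartz=3 sand=2 wood=1
After 5 (craft scroll): pipe=1 quartz=3 sand=2 scroll=2 wood=1
After 6 (gather 3 quartz): pipe=1 quartz=6 sand=2 scroll=2 wood=1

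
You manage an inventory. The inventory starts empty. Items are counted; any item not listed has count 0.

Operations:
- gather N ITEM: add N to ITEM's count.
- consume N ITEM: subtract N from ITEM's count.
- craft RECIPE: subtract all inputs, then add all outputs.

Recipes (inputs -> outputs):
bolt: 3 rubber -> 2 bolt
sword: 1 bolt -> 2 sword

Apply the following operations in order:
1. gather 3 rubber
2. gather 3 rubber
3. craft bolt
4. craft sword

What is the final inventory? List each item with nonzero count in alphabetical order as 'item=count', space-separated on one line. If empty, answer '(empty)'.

After 1 (gather 3 rubber): rubber=3
After 2 (gather 3 rubber): rubber=6
After 3 (craft bolt): bolt=2 rubber=3
After 4 (craft sword): bolt=1 rubber=3 sword=2

Answer: bolt=1 rubber=3 sword=2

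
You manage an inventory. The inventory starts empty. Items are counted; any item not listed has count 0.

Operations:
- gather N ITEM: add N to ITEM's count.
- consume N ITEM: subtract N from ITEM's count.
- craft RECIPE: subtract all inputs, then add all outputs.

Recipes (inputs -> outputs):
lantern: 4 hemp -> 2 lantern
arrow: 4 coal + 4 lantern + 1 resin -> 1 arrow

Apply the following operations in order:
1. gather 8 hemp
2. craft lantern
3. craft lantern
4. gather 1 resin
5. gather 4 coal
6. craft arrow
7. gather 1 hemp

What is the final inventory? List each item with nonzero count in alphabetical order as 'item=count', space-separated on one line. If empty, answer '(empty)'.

Answer: arrow=1 hemp=1

Derivation:
After 1 (gather 8 hemp): hemp=8
After 2 (craft lantern): hemp=4 lantern=2
After 3 (craft lantern): lantern=4
After 4 (gather 1 resin): lantern=4 resin=1
After 5 (gather 4 coal): coal=4 lantern=4 resin=1
After 6 (craft arrow): arrow=1
After 7 (gather 1 hemp): arrow=1 hemp=1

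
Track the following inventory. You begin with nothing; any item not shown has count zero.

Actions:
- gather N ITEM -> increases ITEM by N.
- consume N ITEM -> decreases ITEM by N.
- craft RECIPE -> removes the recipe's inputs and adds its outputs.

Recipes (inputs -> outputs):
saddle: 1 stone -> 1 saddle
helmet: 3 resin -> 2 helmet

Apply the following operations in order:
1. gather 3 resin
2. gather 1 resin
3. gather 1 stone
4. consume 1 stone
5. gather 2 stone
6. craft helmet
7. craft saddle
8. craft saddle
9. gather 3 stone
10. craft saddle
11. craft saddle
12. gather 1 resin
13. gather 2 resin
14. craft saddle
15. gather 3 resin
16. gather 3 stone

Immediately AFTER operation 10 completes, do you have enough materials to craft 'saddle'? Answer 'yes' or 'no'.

Answer: yes

Derivation:
After 1 (gather 3 resin): resin=3
After 2 (gather 1 resin): resin=4
After 3 (gather 1 stone): resin=4 stone=1
After 4 (consume 1 stone): resin=4
After 5 (gather 2 stone): resin=4 stone=2
After 6 (craft helmet): helmet=2 resin=1 stone=2
After 7 (craft saddle): helmet=2 resin=1 saddle=1 stone=1
After 8 (craft saddle): helmet=2 resin=1 saddle=2
After 9 (gather 3 stone): helmet=2 resin=1 saddle=2 stone=3
After 10 (craft saddle): helmet=2 resin=1 saddle=3 stone=2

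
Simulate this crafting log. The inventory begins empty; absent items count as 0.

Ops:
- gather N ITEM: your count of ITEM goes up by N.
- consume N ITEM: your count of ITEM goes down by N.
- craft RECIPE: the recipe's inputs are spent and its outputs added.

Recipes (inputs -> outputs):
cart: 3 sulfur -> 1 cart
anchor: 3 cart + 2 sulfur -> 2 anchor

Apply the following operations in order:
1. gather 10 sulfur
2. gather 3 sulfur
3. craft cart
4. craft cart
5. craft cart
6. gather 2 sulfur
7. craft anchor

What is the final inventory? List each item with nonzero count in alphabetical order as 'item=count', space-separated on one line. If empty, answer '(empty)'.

Answer: anchor=2 sulfur=4

Derivation:
After 1 (gather 10 sulfur): sulfur=10
After 2 (gather 3 sulfur): sulfur=13
After 3 (craft cart): cart=1 sulfur=10
After 4 (craft cart): cart=2 sulfur=7
After 5 (craft cart): cart=3 sulfur=4
After 6 (gather 2 sulfur): cart=3 sulfur=6
After 7 (craft anchor): anchor=2 sulfur=4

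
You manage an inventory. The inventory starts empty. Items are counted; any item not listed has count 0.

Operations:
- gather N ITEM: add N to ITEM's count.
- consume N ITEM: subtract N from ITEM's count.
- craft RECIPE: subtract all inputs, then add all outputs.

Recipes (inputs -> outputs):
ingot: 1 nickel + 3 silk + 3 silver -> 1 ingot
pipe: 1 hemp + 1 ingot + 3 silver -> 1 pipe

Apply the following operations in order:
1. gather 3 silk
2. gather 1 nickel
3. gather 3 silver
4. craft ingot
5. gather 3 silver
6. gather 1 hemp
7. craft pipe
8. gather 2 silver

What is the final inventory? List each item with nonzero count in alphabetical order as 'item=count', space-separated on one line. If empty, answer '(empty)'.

Answer: pipe=1 silver=2

Derivation:
After 1 (gather 3 silk): silk=3
After 2 (gather 1 nickel): nickel=1 silk=3
After 3 (gather 3 silver): nickel=1 silk=3 silver=3
After 4 (craft ingot): ingot=1
After 5 (gather 3 silver): ingot=1 silver=3
After 6 (gather 1 hemp): hemp=1 ingot=1 silver=3
After 7 (craft pipe): pipe=1
After 8 (gather 2 silver): pipe=1 silver=2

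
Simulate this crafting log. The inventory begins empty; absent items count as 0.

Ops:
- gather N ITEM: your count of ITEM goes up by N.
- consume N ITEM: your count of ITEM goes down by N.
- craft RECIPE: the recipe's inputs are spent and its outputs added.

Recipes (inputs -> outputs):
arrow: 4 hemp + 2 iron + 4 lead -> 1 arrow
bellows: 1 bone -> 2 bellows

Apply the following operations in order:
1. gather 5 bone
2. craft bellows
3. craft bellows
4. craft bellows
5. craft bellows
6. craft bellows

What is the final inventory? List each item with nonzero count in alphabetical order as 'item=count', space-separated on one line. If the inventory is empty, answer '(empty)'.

Answer: bellows=10

Derivation:
After 1 (gather 5 bone): bone=5
After 2 (craft bellows): bellows=2 bone=4
After 3 (craft bellows): bellows=4 bone=3
After 4 (craft bellows): bellows=6 bone=2
After 5 (craft bellows): bellows=8 bone=1
After 6 (craft bellows): bellows=10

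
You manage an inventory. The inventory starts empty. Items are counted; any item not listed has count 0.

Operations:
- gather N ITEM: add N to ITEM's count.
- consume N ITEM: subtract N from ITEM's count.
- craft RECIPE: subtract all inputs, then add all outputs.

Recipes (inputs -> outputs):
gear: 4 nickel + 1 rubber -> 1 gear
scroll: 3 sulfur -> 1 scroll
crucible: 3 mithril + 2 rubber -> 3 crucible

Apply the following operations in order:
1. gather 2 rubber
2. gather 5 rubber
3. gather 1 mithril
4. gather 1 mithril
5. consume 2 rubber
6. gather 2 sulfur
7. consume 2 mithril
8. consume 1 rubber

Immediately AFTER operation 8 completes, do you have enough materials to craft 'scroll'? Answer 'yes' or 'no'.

After 1 (gather 2 rubber): rubber=2
After 2 (gather 5 rubber): rubber=7
After 3 (gather 1 mithril): mithril=1 rubber=7
After 4 (gather 1 mithril): mithril=2 rubber=7
After 5 (consume 2 rubber): mithril=2 rubber=5
After 6 (gather 2 sulfur): mithril=2 rubber=5 sulfur=2
After 7 (consume 2 mithril): rubber=5 sulfur=2
After 8 (consume 1 rubber): rubber=4 sulfur=2

Answer: no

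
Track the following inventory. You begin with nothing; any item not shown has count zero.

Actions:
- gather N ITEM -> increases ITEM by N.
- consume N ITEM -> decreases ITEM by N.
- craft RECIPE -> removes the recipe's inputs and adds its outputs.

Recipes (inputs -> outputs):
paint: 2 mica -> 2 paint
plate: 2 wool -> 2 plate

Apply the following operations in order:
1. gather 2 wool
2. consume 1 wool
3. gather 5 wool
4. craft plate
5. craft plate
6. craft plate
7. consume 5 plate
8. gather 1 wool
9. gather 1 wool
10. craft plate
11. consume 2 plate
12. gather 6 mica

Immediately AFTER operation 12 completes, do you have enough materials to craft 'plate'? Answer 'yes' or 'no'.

Answer: no

Derivation:
After 1 (gather 2 wool): wool=2
After 2 (consume 1 wool): wool=1
After 3 (gather 5 wool): wool=6
After 4 (craft plate): plate=2 wool=4
After 5 (craft plate): plate=4 wool=2
After 6 (craft plate): plate=6
After 7 (consume 5 plate): plate=1
After 8 (gather 1 wool): plate=1 wool=1
After 9 (gather 1 wool): plate=1 wool=2
After 10 (craft plate): plate=3
After 11 (consume 2 plate): plate=1
After 12 (gather 6 mica): mica=6 plate=1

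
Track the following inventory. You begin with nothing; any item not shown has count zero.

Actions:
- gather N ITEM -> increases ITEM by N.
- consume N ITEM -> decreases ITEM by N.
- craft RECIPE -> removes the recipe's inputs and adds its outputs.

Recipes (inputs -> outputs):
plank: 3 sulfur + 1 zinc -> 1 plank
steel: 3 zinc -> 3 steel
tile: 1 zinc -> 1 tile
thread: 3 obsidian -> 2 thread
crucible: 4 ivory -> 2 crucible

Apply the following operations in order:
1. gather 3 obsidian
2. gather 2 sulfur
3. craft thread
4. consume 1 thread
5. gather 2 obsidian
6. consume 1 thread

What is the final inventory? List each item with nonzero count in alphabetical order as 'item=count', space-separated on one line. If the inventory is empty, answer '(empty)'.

After 1 (gather 3 obsidian): obsidian=3
After 2 (gather 2 sulfur): obsidian=3 sulfur=2
After 3 (craft thread): sulfur=2 thread=2
After 4 (consume 1 thread): sulfur=2 thread=1
After 5 (gather 2 obsidian): obsidian=2 sulfur=2 thread=1
After 6 (consume 1 thread): obsidian=2 sulfur=2

Answer: obsidian=2 sulfur=2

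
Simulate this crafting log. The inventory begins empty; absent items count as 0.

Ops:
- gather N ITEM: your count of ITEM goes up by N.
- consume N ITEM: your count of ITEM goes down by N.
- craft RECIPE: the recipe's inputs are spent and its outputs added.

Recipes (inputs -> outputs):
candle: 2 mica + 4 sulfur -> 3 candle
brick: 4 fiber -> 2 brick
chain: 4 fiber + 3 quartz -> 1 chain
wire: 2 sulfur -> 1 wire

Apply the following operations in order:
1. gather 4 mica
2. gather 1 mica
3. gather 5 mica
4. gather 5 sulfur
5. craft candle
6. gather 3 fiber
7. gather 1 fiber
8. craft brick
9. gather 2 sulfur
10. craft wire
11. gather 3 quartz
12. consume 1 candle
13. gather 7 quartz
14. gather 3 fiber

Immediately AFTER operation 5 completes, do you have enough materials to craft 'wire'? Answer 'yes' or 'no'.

After 1 (gather 4 mica): mica=4
After 2 (gather 1 mica): mica=5
After 3 (gather 5 mica): mica=10
After 4 (gather 5 sulfur): mica=10 sulfur=5
After 5 (craft candle): candle=3 mica=8 sulfur=1

Answer: no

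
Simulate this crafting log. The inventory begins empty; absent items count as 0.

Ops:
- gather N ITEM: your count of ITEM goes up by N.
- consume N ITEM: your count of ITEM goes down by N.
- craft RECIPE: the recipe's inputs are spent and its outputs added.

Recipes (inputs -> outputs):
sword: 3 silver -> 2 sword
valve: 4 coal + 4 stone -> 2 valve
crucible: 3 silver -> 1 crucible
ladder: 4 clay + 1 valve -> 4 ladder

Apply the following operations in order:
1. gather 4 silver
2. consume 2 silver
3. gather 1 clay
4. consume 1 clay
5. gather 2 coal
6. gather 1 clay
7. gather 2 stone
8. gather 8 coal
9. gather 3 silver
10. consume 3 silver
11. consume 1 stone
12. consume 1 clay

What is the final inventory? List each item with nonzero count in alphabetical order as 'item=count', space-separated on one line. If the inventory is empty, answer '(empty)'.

After 1 (gather 4 silver): silver=4
After 2 (consume 2 silver): silver=2
After 3 (gather 1 clay): clay=1 silver=2
After 4 (consume 1 clay): silver=2
After 5 (gather 2 coal): coal=2 silver=2
After 6 (gather 1 clay): clay=1 coal=2 silver=2
After 7 (gather 2 stone): clay=1 coal=2 silver=2 stone=2
After 8 (gather 8 coal): clay=1 coal=10 silver=2 stone=2
After 9 (gather 3 silver): clay=1 coal=10 silver=5 stone=2
After 10 (consume 3 silver): clay=1 coal=10 silver=2 stone=2
After 11 (consume 1 stone): clay=1 coal=10 silver=2 stone=1
After 12 (consume 1 clay): coal=10 silver=2 stone=1

Answer: coal=10 silver=2 stone=1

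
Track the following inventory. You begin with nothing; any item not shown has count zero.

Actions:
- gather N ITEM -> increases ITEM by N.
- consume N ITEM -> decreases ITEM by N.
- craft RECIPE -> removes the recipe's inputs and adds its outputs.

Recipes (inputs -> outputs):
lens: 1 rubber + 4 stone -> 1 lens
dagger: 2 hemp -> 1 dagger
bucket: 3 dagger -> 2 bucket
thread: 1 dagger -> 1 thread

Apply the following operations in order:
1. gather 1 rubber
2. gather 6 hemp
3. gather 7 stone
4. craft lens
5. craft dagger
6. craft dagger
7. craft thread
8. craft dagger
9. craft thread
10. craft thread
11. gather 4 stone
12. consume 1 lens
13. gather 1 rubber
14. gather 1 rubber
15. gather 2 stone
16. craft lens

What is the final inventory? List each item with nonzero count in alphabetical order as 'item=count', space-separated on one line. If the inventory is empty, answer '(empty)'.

After 1 (gather 1 rubber): rubber=1
After 2 (gather 6 hemp): hemp=6 rubber=1
After 3 (gather 7 stone): hemp=6 rubber=1 stone=7
After 4 (craft lens): hemp=6 lens=1 stone=3
After 5 (craft dagger): dagger=1 hemp=4 lens=1 stone=3
After 6 (craft dagger): dagger=2 hemp=2 lens=1 stone=3
After 7 (craft thread): dagger=1 hemp=2 lens=1 stone=3 thread=1
After 8 (craft dagger): dagger=2 lens=1 stone=3 thread=1
After 9 (craft thread): dagger=1 lens=1 stone=3 thread=2
After 10 (craft thread): lens=1 stone=3 thread=3
After 11 (gather 4 stone): lens=1 stone=7 thread=3
After 12 (consume 1 lens): stone=7 thread=3
After 13 (gather 1 rubber): rubber=1 stone=7 thread=3
After 14 (gather 1 rubber): rubber=2 stone=7 thread=3
After 15 (gather 2 stone): rubber=2 stone=9 thread=3
After 16 (craft lens): lens=1 rubber=1 stone=5 thread=3

Answer: lens=1 rubber=1 stone=5 thread=3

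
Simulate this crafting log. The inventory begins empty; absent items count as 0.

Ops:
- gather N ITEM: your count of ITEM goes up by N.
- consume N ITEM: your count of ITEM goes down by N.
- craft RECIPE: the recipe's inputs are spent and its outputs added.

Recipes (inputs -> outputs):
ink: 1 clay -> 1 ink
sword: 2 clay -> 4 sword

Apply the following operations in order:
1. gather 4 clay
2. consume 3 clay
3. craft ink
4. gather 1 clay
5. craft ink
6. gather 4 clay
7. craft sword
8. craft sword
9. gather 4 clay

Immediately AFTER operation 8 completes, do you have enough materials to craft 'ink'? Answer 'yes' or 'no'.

After 1 (gather 4 clay): clay=4
After 2 (consume 3 clay): clay=1
After 3 (craft ink): ink=1
After 4 (gather 1 clay): clay=1 ink=1
After 5 (craft ink): ink=2
After 6 (gather 4 clay): clay=4 ink=2
After 7 (craft sword): clay=2 ink=2 sword=4
After 8 (craft sword): ink=2 sword=8

Answer: no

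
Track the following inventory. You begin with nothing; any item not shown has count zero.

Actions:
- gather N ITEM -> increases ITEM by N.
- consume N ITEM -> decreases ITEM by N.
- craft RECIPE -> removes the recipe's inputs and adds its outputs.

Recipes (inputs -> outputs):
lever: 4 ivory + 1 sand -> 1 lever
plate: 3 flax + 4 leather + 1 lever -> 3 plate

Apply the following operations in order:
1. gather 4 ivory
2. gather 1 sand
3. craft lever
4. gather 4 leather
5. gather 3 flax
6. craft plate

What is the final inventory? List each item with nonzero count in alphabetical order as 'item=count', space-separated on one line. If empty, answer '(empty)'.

After 1 (gather 4 ivory): ivory=4
After 2 (gather 1 sand): ivory=4 sand=1
After 3 (craft lever): lever=1
After 4 (gather 4 leather): leather=4 lever=1
After 5 (gather 3 flax): flax=3 leather=4 lever=1
After 6 (craft plate): plate=3

Answer: plate=3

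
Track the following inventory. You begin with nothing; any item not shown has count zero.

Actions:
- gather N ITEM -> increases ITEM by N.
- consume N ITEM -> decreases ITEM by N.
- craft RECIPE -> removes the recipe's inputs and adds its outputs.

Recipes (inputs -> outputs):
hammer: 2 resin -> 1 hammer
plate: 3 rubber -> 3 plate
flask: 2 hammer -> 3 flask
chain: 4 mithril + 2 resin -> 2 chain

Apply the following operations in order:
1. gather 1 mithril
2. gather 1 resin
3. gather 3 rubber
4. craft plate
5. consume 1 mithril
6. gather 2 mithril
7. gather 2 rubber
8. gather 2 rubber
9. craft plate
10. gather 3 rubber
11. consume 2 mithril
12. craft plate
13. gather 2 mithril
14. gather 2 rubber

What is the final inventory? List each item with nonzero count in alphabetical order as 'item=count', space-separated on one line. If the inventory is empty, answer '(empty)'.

After 1 (gather 1 mithril): mithril=1
After 2 (gather 1 resin): mithril=1 resin=1
After 3 (gather 3 rubber): mithril=1 resin=1 rubber=3
After 4 (craft plate): mithril=1 plate=3 resin=1
After 5 (consume 1 mithril): plate=3 resin=1
After 6 (gather 2 mithril): mithril=2 plate=3 resin=1
After 7 (gather 2 rubber): mithril=2 plate=3 resin=1 rubber=2
After 8 (gather 2 rubber): mithril=2 plate=3 resin=1 rubber=4
After 9 (craft plate): mithril=2 plate=6 resin=1 rubber=1
After 10 (gather 3 rubber): mithril=2 plate=6 resin=1 rubber=4
After 11 (consume 2 mithril): plate=6 resin=1 rubber=4
After 12 (craft plate): plate=9 resin=1 rubber=1
After 13 (gather 2 mithril): mithril=2 plate=9 resin=1 rubber=1
After 14 (gather 2 rubber): mithril=2 plate=9 resin=1 rubber=3

Answer: mithril=2 plate=9 resin=1 rubber=3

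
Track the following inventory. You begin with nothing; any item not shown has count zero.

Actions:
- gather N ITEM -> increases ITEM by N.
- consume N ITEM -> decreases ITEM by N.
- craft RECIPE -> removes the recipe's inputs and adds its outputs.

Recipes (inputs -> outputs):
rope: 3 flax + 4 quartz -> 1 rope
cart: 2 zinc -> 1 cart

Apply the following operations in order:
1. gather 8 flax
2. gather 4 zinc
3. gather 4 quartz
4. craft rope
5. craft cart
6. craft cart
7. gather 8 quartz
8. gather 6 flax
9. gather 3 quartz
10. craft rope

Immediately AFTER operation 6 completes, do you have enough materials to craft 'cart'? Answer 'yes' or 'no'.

After 1 (gather 8 flax): flax=8
After 2 (gather 4 zinc): flax=8 zinc=4
After 3 (gather 4 quartz): flax=8 quartz=4 zinc=4
After 4 (craft rope): flax=5 rope=1 zinc=4
After 5 (craft cart): cart=1 flax=5 rope=1 zinc=2
After 6 (craft cart): cart=2 flax=5 rope=1

Answer: no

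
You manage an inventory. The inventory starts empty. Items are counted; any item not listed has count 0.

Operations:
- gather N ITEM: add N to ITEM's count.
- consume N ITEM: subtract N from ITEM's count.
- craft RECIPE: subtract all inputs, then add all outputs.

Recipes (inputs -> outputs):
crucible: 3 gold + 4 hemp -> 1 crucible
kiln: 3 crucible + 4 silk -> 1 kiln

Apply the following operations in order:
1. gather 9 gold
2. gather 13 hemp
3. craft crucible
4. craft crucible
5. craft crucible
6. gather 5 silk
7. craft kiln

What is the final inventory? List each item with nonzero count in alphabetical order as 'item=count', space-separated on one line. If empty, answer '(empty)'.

After 1 (gather 9 gold): gold=9
After 2 (gather 13 hemp): gold=9 hemp=13
After 3 (craft crucible): crucible=1 gold=6 hemp=9
After 4 (craft crucible): crucible=2 gold=3 hemp=5
After 5 (craft crucible): crucible=3 hemp=1
After 6 (gather 5 silk): crucible=3 hemp=1 silk=5
After 7 (craft kiln): hemp=1 kiln=1 silk=1

Answer: hemp=1 kiln=1 silk=1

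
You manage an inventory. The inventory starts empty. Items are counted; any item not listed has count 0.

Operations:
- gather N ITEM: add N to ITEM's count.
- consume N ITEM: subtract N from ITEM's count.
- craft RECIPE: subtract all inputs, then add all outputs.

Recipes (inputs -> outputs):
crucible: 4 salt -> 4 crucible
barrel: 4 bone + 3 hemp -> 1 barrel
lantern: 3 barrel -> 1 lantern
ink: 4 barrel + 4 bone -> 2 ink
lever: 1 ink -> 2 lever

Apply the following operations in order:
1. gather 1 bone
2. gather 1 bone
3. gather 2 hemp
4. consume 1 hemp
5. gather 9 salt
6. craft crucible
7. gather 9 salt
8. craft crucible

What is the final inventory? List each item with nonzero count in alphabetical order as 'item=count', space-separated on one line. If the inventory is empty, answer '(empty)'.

Answer: bone=2 crucible=8 hemp=1 salt=10

Derivation:
After 1 (gather 1 bone): bone=1
After 2 (gather 1 bone): bone=2
After 3 (gather 2 hemp): bone=2 hemp=2
After 4 (consume 1 hemp): bone=2 hemp=1
After 5 (gather 9 salt): bone=2 hemp=1 salt=9
After 6 (craft crucible): bone=2 crucible=4 hemp=1 salt=5
After 7 (gather 9 salt): bone=2 crucible=4 hemp=1 salt=14
After 8 (craft crucible): bone=2 crucible=8 hemp=1 salt=10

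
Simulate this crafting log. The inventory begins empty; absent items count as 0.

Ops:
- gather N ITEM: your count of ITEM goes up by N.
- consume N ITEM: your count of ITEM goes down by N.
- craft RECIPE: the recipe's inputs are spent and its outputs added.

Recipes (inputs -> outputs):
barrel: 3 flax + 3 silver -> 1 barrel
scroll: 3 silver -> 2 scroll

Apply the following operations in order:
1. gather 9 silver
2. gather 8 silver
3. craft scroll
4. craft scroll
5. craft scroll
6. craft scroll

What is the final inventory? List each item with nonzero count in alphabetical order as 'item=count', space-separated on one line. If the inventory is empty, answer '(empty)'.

After 1 (gather 9 silver): silver=9
After 2 (gather 8 silver): silver=17
After 3 (craft scroll): scroll=2 silver=14
After 4 (craft scroll): scroll=4 silver=11
After 5 (craft scroll): scroll=6 silver=8
After 6 (craft scroll): scroll=8 silver=5

Answer: scroll=8 silver=5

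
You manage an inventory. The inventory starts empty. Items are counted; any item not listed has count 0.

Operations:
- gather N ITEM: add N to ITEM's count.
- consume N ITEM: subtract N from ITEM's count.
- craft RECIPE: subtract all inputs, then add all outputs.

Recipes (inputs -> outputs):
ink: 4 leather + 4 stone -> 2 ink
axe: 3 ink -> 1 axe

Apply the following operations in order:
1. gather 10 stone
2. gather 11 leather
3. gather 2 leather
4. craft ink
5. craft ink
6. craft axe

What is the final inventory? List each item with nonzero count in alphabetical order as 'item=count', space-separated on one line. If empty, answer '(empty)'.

After 1 (gather 10 stone): stone=10
After 2 (gather 11 leather): leather=11 stone=10
After 3 (gather 2 leather): leather=13 stone=10
After 4 (craft ink): ink=2 leather=9 stone=6
After 5 (craft ink): ink=4 leather=5 stone=2
After 6 (craft axe): axe=1 ink=1 leather=5 stone=2

Answer: axe=1 ink=1 leather=5 stone=2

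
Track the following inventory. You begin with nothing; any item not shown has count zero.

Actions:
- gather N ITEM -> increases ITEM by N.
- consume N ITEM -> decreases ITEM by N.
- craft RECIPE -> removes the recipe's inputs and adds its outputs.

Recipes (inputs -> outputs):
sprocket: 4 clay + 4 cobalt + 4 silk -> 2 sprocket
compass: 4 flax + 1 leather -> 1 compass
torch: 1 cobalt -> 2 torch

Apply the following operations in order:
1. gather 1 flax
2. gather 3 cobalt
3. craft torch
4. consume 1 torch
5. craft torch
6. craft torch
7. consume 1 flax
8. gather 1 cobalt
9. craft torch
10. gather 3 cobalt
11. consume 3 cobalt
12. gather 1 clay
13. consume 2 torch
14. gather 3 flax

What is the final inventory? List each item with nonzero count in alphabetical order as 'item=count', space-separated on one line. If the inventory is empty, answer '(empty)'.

Answer: clay=1 flax=3 torch=5

Derivation:
After 1 (gather 1 flax): flax=1
After 2 (gather 3 cobalt): cobalt=3 flax=1
After 3 (craft torch): cobalt=2 flax=1 torch=2
After 4 (consume 1 torch): cobalt=2 flax=1 torch=1
After 5 (craft torch): cobalt=1 flax=1 torch=3
After 6 (craft torch): flax=1 torch=5
After 7 (consume 1 flax): torch=5
After 8 (gather 1 cobalt): cobalt=1 torch=5
After 9 (craft torch): torch=7
After 10 (gather 3 cobalt): cobalt=3 torch=7
After 11 (consume 3 cobalt): torch=7
After 12 (gather 1 clay): clay=1 torch=7
After 13 (consume 2 torch): clay=1 torch=5
After 14 (gather 3 flax): clay=1 flax=3 torch=5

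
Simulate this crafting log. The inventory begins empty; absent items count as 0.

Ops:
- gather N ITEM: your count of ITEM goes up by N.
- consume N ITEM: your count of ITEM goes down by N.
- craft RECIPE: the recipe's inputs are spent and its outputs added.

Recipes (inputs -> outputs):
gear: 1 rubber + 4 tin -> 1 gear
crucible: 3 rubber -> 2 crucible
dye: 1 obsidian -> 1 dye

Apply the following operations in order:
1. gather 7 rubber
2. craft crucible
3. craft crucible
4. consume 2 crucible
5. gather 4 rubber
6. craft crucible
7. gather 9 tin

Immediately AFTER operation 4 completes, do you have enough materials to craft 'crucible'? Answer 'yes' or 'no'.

After 1 (gather 7 rubber): rubber=7
After 2 (craft crucible): crucible=2 rubber=4
After 3 (craft crucible): crucible=4 rubber=1
After 4 (consume 2 crucible): crucible=2 rubber=1

Answer: no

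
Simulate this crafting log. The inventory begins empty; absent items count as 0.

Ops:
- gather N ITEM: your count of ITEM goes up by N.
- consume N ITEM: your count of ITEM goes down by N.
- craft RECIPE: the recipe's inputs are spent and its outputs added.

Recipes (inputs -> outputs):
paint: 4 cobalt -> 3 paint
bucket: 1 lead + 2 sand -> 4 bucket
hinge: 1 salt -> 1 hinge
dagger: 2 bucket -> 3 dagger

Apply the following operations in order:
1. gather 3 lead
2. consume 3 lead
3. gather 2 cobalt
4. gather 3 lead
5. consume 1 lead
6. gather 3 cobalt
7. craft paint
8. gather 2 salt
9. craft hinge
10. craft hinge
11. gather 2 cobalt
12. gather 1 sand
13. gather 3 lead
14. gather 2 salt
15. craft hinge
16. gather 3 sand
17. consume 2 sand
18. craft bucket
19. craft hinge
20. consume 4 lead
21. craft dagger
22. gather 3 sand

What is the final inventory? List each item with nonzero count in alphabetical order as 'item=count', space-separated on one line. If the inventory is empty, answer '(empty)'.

After 1 (gather 3 lead): lead=3
After 2 (consume 3 lead): (empty)
After 3 (gather 2 cobalt): cobalt=2
After 4 (gather 3 lead): cobalt=2 lead=3
After 5 (consume 1 lead): cobalt=2 lead=2
After 6 (gather 3 cobalt): cobalt=5 lead=2
After 7 (craft paint): cobalt=1 lead=2 paint=3
After 8 (gather 2 salt): cobalt=1 lead=2 paint=3 salt=2
After 9 (craft hinge): cobalt=1 hinge=1 lead=2 paint=3 salt=1
After 10 (craft hinge): cobalt=1 hinge=2 lead=2 paint=3
After 11 (gather 2 cobalt): cobalt=3 hinge=2 lead=2 paint=3
After 12 (gather 1 sand): cobalt=3 hinge=2 lead=2 paint=3 sand=1
After 13 (gather 3 lead): cobalt=3 hinge=2 lead=5 paint=3 sand=1
After 14 (gather 2 salt): cobalt=3 hinge=2 lead=5 paint=3 salt=2 sand=1
After 15 (craft hinge): cobalt=3 hinge=3 lead=5 paint=3 salt=1 sand=1
After 16 (gather 3 sand): cobalt=3 hinge=3 lead=5 paint=3 salt=1 sand=4
After 17 (consume 2 sand): cobalt=3 hinge=3 lead=5 paint=3 salt=1 sand=2
After 18 (craft bucket): bucket=4 cobalt=3 hinge=3 lead=4 paint=3 salt=1
After 19 (craft hinge): bucket=4 cobalt=3 hinge=4 lead=4 paint=3
After 20 (consume 4 lead): bucket=4 cobalt=3 hinge=4 paint=3
After 21 (craft dagger): bucket=2 cobalt=3 dagger=3 hinge=4 paint=3
After 22 (gather 3 sand): bucket=2 cobalt=3 dagger=3 hinge=4 paint=3 sand=3

Answer: bucket=2 cobalt=3 dagger=3 hinge=4 paint=3 sand=3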